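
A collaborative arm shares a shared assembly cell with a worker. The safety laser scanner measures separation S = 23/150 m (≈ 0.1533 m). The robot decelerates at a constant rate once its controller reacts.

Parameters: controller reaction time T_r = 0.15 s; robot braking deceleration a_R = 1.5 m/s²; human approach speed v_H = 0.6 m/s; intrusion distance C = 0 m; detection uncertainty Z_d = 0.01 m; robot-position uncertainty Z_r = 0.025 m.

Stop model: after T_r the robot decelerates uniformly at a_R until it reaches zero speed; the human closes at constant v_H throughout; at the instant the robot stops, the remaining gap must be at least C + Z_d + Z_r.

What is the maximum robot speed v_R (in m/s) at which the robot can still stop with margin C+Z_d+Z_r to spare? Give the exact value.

v_R_max = 1/20 m/s = 0.0500 m/s

quadratic (1/3)·v² + (11/20)·v + (-17/600) = 0
  disc = (11/20)² − 4·(1/3)·(-17/600) = 49/144 ; √disc = 7/12
  v_R = (−(11/20) + 7/12) / (2·(1/3)) = 1/20 m/s
check:
stop time T_s = (1/20)/(3/2) = 0.0333 s
reaction-phase robot travel = 0.0500·0.1500 = 0.0075 m
robot under decel: 0.0500²/(2·1.5000) = 0.0008 m
person approaches 0.6000·(0.1500+0.0333) = 0.1100 m
margins: 0.0000+0.0100+0.0250 = 0.0350 m
sum ≈ 0.0075+0.0008+0.1100+0.0350 ≈ 0.1533 m = S ✓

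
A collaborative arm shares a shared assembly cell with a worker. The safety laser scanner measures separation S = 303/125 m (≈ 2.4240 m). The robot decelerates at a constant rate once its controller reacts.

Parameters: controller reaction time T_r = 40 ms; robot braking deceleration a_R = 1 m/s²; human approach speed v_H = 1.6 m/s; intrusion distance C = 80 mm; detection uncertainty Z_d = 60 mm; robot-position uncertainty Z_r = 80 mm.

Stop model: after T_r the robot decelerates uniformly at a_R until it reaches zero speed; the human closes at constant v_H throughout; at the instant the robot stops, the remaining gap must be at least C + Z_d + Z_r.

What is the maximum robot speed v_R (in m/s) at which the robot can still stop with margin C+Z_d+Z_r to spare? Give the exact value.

v_R_max = 1 m/s = 1.0000 m/s

quadratic (1/2)·v² + (41/25)·v + (-107/50) = 0
  disc = (41/25)² − 4·(1/2)·(-107/50) = 4356/625 ; √disc = 66/25
  v_R = (−(41/25) + 66/25) / (2·(1/2)) = 1 m/s
check:
T_s = v_R/a_R = 1/1 = 1.0000 s
robot covers v_R·T_r = 1.0000·0.0400 = 0.0400 m before braking
robot covers 1.0000·1.0000 − ½·1.0000·1.0000² = 0.5000 m while stopping
person approaches 1.6000·(0.0400+1.0000) = 1.6640 m
C+Z_d+Z_r = 0.0800+0.0600+0.0800 = 0.2200 m
sum ≈ 0.0400+0.5000+1.6640+0.2200 ≈ 2.4240 m = S ✓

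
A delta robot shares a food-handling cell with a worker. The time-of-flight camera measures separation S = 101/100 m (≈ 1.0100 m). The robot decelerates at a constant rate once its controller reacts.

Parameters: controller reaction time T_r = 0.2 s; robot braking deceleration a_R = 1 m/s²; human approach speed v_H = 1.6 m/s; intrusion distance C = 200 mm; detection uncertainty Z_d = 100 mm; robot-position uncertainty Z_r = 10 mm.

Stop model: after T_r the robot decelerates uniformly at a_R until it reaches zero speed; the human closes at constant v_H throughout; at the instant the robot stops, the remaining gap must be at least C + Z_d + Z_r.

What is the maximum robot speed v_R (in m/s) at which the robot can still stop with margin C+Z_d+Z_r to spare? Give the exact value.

collect terms ⇒ (1/2)·v_R² + (9/5)·v_R + (-19/50) = 0
  disc = (9/5)² − 4·(1/2)·(-19/50) = 4 ; √disc = 2
  v_R = (−(9/5) + 2) / (2·(1/2)) = 1/5 m/s
check:
braking lasts T_s = (1/5)/1 = 0.2000 s
robot covers v_R·T_r = 0.2000·0.2000 = 0.0400 m before braking
robot under decel: 0.2000²/(2·1.0000) = 0.0200 m
human closes 1.6000·0.4000 = 0.6400 m
residual clearance needed = 0.2000+0.1000+0.0100 = 0.3100 m
sum ≈ 0.0400+0.0200+0.6400+0.3100 ≈ 1.0100 m = S ✓

v_R_max = 1/5 m/s = 0.2000 m/s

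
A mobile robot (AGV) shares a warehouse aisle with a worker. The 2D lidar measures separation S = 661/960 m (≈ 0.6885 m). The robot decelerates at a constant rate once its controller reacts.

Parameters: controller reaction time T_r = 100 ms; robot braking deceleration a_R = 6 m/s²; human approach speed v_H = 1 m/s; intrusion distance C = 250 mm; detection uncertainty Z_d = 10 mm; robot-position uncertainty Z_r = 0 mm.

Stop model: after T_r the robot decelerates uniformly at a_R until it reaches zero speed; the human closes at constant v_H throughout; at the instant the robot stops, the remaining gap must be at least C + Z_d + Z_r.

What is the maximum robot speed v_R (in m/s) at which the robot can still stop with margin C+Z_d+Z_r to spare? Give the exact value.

v_R_max = 19/20 m/s = 0.9500 m/s

collect terms ⇒ (1/12)·v_R² + (4/15)·v_R + (-1577/4800) = 0
  disc = (4/15)² − 4·(1/12)·(-1577/4800) = 289/1600 ; √disc = 17/40
  v_R = (−(4/15) + 17/40) / (2·(1/12)) = 19/20 m/s
check:
braking lasts T_s = (19/20)/6 = 0.1583 s
robot covers v_R·T_r = 0.9500·0.1000 = 0.0950 m before braking
braking distance = 0.9500²/(2·6.0000) = 0.0752 m
person approaches 1.0000·(0.1000+0.1583) = 0.2583 m
margins: 0.2500+0.0100+0.0000 = 0.2600 m
sum ≈ 0.0950+0.0752+0.2583+0.2600 ≈ 0.6885 m = S ✓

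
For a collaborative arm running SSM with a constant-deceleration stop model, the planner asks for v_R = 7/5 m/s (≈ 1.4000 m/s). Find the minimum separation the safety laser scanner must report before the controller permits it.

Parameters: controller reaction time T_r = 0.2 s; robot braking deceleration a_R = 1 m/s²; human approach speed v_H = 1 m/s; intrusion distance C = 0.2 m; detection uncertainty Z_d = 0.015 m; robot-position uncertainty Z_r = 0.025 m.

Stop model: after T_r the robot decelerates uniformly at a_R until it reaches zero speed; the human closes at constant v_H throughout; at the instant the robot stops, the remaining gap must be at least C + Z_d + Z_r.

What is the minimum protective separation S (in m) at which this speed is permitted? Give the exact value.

stop time T_s = (7/5)/1 = 1.4000 s
robot in T_r: 1.4000·0.2000 = 0.2800 m
robot covers 1.4000·1.4000 − ½·1.0000·1.4000² = 0.9800 m while stopping
person approaches 1.0000·(0.2000+1.4000) = 1.6000 m
margins: 0.2000+0.0150+0.0250 = 0.2400 m
S_min ≈ 0.2800+0.9800+1.6000+0.2400  ⇒  S_min = 31/10 m

S_min = 31/10 m = 3.1000 m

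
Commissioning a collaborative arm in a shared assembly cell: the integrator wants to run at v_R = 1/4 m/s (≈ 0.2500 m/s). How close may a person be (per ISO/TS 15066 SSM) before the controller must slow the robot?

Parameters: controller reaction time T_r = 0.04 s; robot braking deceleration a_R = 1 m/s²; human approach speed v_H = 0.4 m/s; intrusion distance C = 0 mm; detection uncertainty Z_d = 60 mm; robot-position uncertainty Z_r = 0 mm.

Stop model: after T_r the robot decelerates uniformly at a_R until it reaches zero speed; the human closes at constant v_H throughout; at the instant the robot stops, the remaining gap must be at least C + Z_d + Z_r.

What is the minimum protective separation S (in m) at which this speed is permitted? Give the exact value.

braking lasts T_s = (1/4)/1 = 0.2500 s
robot in T_r: 0.2500·0.0400 = 0.0100 m
robot covers 0.2500·0.2500 − ½·1.0000·0.2500² = 0.0312 m while stopping
person approaches 0.4000·(0.0400+0.2500) = 0.1160 m
margins: 0.0000+0.0600+0.0000 = 0.0600 m
S_min ≈ 0.0100+0.0312+0.1160+0.0600  ⇒  S_min = 869/4000 m

S_min = 869/4000 m = 0.2172 m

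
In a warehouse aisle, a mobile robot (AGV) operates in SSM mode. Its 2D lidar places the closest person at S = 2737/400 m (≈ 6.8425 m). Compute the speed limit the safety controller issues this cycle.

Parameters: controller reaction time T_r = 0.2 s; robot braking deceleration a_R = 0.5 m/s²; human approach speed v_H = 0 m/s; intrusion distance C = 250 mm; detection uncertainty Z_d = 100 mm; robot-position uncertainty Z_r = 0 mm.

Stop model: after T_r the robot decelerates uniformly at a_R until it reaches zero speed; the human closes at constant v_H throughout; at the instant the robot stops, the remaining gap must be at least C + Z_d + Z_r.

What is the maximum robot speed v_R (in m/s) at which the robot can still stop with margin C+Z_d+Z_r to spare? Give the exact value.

quadratic (1)·v² + (1/5)·v + (-2597/400) = 0
  disc = (1/5)² − 4·(1)·(-2597/400) = 2601/100 ; √disc = 51/10
  v_R = (−(1/5) + 51/10) / (2·(1)) = 49/20 m/s
check:
braking lasts T_s = (49/20)/(1/2) = 4.9000 s
robot in T_r: 2.4500·0.2000 = 0.4900 m
robot under decel: 2.4500²/(2·0.5000) = 6.0025 m
person approaches 0.0000·(0.2000+4.9000) = 0.0000 m
residual clearance needed = 0.2500+0.1000+0.0000 = 0.3500 m
sum ≈ 0.4900+6.0025+0.0000+0.3500 ≈ 6.8425 m = S ✓

v_R_max = 49/20 m/s = 2.4500 m/s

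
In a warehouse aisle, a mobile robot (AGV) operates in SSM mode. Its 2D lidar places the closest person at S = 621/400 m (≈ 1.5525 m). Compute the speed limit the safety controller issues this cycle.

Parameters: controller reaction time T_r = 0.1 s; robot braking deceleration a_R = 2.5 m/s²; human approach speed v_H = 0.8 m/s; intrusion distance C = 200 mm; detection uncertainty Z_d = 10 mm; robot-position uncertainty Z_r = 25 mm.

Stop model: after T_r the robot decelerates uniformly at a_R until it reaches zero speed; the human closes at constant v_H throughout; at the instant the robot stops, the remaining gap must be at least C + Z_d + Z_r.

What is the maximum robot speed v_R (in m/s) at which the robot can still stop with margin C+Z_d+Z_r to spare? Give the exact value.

v_R_max = 33/20 m/s = 1.6500 m/s

collect terms ⇒ (1/5)·v_R² + (21/50)·v_R + (-99/80) = 0
  disc = (21/50)² − 4·(1/5)·(-99/80) = 729/625 ; √disc = 27/25
  v_R = (−(21/50) + 27/25) / (2·(1/5)) = 33/20 m/s
check:
stop time T_s = (33/20)/(5/2) = 0.6600 s
robot in T_r: 1.6500·0.1000 = 0.1650 m
robot covers 1.6500·0.6600 − ½·2.5000·0.6600² = 0.5445 m while stopping
person approaches 0.8000·(0.1000+0.6600) = 0.6080 m
C+Z_d+Z_r = 0.2000+0.0100+0.0250 = 0.2350 m
sum ≈ 0.1650+0.5445+0.6080+0.2350 ≈ 1.5525 m = S ✓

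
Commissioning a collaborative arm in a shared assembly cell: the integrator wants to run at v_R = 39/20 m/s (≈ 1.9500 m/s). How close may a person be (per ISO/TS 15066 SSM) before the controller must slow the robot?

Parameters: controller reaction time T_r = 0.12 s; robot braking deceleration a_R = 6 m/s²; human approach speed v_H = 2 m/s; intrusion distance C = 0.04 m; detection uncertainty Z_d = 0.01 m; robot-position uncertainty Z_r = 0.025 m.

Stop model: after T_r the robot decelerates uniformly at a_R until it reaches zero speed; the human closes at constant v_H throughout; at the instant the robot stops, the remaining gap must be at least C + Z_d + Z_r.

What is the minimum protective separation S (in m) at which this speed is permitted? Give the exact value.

stop time T_s = (39/20)/6 = 0.3250 s
robot covers v_R·T_r = 1.9500·0.1200 = 0.2340 m before braking
robot covers 1.9500·0.3250 − ½·6.0000·0.3250² = 0.3169 m while stopping
human over T_r+T_s: 2.0000·(0.1200+0.3250) = 0.8900 m
C+Z_d+Z_r = 0.0400+0.0100+0.0250 = 0.0750 m
S_min ≈ 0.2340+0.3169+0.8900+0.0750  ⇒  S_min = 12127/8000 m

S_min = 12127/8000 m = 1.5159 m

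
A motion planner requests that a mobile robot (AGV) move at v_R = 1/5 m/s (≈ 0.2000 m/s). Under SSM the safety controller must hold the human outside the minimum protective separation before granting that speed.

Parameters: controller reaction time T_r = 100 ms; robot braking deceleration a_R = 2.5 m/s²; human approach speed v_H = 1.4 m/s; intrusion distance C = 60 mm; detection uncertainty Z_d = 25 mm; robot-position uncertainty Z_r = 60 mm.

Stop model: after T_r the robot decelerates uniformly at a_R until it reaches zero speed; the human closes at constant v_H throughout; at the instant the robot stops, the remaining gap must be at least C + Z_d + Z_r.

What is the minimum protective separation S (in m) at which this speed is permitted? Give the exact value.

S_min = 17/40 m = 0.4250 m

braking lasts T_s = (1/5)/(5/2) = 0.0800 s
robot covers v_R·T_r = 0.2000·0.1000 = 0.0200 m before braking
robot covers 0.2000·0.0800 − ½·2.5000·0.0800² = 0.0080 m while stopping
person approaches 1.4000·(0.1000+0.0800) = 0.2520 m
residual clearance needed = 0.0600+0.0250+0.0600 = 0.1450 m
S_min ≈ 0.0200+0.0080+0.2520+0.1450  ⇒  S_min = 17/40 m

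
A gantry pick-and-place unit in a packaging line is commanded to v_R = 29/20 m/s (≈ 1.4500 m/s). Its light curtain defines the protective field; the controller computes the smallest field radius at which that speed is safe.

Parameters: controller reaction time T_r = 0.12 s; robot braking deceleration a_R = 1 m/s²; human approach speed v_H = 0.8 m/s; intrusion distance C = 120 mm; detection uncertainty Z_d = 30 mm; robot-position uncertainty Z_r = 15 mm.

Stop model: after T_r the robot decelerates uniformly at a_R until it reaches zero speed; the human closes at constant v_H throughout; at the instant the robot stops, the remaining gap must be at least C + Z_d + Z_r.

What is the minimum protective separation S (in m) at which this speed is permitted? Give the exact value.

braking lasts T_s = (29/20)/1 = 1.4500 s
reaction-phase robot travel = 1.4500·0.1200 = 0.1740 m
robot under decel: 1.4500²/(2·1.0000) = 1.0513 m
person approaches 0.8000·(0.1200+1.4500) = 1.2560 m
residual clearance needed = 0.1200+0.0300+0.0150 = 0.1650 m
S_min ≈ 0.1740+1.0513+1.2560+0.1650  ⇒  S_min = 2117/800 m

S_min = 2117/800 m = 2.6463 m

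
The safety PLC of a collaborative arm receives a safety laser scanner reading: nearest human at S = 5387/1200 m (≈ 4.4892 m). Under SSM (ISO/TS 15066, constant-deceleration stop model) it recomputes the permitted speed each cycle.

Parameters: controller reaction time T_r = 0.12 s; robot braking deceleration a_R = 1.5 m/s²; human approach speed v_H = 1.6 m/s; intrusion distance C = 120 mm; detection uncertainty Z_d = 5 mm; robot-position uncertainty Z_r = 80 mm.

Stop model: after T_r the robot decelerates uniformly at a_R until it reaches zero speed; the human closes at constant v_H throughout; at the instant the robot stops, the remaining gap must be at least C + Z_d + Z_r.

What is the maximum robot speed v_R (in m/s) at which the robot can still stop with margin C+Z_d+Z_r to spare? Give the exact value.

v_R_max = 43/20 m/s = 2.1500 m/s

collect terms ⇒ (1/3)·v_R² + (89/75)·v_R + (-24553/6000) = 0
  disc = (89/75)² − 4·(1/3)·(-24553/6000) = 17161/2500 ; √disc = 131/50
  v_R = (−(89/75) + 131/50) / (2·(1/3)) = 43/20 m/s
check:
T_s = v_R/a_R = (43/20)/(3/2) = 1.4333 s
robot in T_r: 2.1500·0.1200 = 0.2580 m
robot covers 2.1500·1.4333 − ½·1.5000·1.4333² = 1.5408 m while stopping
human closes 1.6000·1.5533 = 2.4853 m
margins: 0.1200+0.0050+0.0800 = 0.2050 m
sum ≈ 0.2580+1.5408+2.4853+0.2050 ≈ 4.4892 m = S ✓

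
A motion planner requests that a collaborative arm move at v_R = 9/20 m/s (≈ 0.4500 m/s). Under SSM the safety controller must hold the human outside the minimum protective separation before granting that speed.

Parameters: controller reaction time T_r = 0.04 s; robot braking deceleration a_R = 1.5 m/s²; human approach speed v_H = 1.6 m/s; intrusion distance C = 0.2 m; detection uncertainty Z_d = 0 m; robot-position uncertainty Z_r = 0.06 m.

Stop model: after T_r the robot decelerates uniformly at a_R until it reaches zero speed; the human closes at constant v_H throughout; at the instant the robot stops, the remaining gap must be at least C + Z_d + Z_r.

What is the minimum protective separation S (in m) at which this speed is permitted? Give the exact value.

braking lasts T_s = (9/20)/(3/2) = 0.3000 s
robot covers v_R·T_r = 0.4500·0.0400 = 0.0180 m before braking
robot under decel: 0.4500²/(2·1.5000) = 0.0675 m
human over T_r+T_s: 1.6000·(0.0400+0.3000) = 0.5440 m
margins: 0.2000+0.0000+0.0600 = 0.2600 m
S_min ≈ 0.0180+0.0675+0.5440+0.2600  ⇒  S_min = 1779/2000 m

S_min = 1779/2000 m = 0.8895 m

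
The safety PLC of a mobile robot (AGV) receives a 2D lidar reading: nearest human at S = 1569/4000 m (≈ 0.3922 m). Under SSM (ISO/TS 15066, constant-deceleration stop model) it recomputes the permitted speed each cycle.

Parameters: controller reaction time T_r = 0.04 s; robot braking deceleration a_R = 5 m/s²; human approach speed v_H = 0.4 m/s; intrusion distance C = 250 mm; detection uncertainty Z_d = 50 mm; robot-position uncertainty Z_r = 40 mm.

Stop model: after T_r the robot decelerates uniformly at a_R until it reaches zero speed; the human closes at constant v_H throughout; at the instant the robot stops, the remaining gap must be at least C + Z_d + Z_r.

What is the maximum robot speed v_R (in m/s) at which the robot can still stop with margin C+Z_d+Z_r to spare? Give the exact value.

quadratic (1/10)·v² + (3/25)·v + (-29/800) = 0
  disc = (3/25)² − 4·(1/10)·(-29/800) = 289/10000 ; √disc = 17/100
  v_R = (−(3/25) + 17/100) / (2·(1/10)) = 1/4 m/s
check:
braking lasts T_s = (1/4)/5 = 0.0500 s
robot covers v_R·T_r = 0.2500·0.0400 = 0.0100 m before braking
robot under decel: 0.2500²/(2·5.0000) = 0.0063 m
person approaches 0.4000·(0.0400+0.0500) = 0.0360 m
residual clearance needed = 0.2500+0.0500+0.0400 = 0.3400 m
sum ≈ 0.0100+0.0063+0.0360+0.3400 ≈ 0.3922 m = S ✓

v_R_max = 1/4 m/s = 0.2500 m/s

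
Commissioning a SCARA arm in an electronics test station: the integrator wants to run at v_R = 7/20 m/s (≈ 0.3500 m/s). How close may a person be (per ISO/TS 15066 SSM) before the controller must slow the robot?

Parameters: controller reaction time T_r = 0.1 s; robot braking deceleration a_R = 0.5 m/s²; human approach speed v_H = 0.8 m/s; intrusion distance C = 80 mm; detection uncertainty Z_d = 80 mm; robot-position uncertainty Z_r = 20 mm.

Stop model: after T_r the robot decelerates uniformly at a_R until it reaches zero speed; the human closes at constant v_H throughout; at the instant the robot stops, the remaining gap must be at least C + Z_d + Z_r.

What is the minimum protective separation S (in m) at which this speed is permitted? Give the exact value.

T_s = v_R/a_R = (7/20)/(1/2) = 0.7000 s
robot in T_r: 0.3500·0.1000 = 0.0350 m
braking distance = 0.3500²/(2·0.5000) = 0.1225 m
human closes 0.8000·0.8000 = 0.6400 m
C+Z_d+Z_r = 0.0800+0.0800+0.0200 = 0.1800 m
S_min ≈ 0.0350+0.1225+0.6400+0.1800  ⇒  S_min = 391/400 m

S_min = 391/400 m = 0.9775 m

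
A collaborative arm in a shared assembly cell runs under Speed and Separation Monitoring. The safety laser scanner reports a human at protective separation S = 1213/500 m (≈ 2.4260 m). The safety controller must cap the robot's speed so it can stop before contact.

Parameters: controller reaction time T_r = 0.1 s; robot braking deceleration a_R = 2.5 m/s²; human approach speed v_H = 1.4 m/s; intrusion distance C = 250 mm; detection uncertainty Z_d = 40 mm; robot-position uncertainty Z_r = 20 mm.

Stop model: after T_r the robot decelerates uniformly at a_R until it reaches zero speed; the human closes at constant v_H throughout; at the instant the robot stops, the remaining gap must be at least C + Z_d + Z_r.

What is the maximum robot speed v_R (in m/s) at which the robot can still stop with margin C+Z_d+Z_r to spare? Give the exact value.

quadratic (1/5)·v² + (33/50)·v + (-247/125) = 0
  disc = (33/50)² − 4·(1/5)·(-247/125) = 5041/2500 ; √disc = 71/50
  v_R = (−(33/50) + 71/50) / (2·(1/5)) = 19/10 m/s
check:
stop time T_s = (19/10)/(5/2) = 0.7600 s
robot covers v_R·T_r = 1.9000·0.1000 = 0.1900 m before braking
robot covers 1.9000·0.7600 − ½·2.5000·0.7600² = 0.7220 m while stopping
human over T_r+T_s: 1.4000·(0.1000+0.7600) = 1.2040 m
residual clearance needed = 0.2500+0.0400+0.0200 = 0.3100 m
sum ≈ 0.1900+0.7220+1.2040+0.3100 ≈ 2.4260 m = S ✓

v_R_max = 19/10 m/s = 1.9000 m/s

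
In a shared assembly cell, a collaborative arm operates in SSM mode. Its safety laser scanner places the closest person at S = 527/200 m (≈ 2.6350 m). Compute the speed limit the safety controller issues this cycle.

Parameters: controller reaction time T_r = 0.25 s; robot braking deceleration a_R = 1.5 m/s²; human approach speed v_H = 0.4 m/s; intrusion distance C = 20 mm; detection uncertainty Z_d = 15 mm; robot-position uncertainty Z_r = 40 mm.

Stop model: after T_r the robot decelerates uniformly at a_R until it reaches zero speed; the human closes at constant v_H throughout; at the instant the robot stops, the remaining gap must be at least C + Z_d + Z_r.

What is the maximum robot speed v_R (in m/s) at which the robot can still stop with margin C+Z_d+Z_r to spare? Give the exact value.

at the boundary: (1/3)·v² + (31/60)·v + (-123/50) = 0
  disc = (31/60)² − 4·(1/3)·(-123/50) = 12769/3600 ; √disc = 113/60
  v_R = (−(31/60) + 113/60) / (2·(1/3)) = 41/20 m/s
check:
stop time T_s = (41/20)/(3/2) = 1.3667 s
robot in T_r: 2.0500·0.2500 = 0.5125 m
robot under decel: 2.0500²/(2·1.5000) = 1.4008 m
human closes 0.4000·1.6167 = 0.6467 m
C+Z_d+Z_r = 0.0200+0.0150+0.0400 = 0.0750 m
sum ≈ 0.5125+1.4008+0.6467+0.0750 ≈ 2.6350 m = S ✓

v_R_max = 41/20 m/s = 2.0500 m/s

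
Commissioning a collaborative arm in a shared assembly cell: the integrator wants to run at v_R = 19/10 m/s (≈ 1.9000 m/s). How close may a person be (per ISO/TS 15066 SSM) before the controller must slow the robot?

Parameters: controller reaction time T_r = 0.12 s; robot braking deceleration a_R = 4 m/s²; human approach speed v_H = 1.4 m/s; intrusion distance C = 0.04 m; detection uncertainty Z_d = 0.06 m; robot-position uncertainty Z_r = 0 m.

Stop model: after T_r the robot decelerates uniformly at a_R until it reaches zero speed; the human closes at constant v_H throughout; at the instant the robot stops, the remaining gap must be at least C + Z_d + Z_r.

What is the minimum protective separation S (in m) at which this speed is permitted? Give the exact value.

S_min = 6449/4000 m = 1.6122 m

T_s = v_R/a_R = (19/10)/4 = 0.4750 s
robot covers v_R·T_r = 1.9000·0.1200 = 0.2280 m before braking
robot covers 1.9000·0.4750 − ½·4.0000·0.4750² = 0.4512 m while stopping
human closes 1.4000·0.5950 = 0.8330 m
residual clearance needed = 0.0400+0.0600+0.0000 = 0.1000 m
S_min ≈ 0.2280+0.4512+0.8330+0.1000  ⇒  S_min = 6449/4000 m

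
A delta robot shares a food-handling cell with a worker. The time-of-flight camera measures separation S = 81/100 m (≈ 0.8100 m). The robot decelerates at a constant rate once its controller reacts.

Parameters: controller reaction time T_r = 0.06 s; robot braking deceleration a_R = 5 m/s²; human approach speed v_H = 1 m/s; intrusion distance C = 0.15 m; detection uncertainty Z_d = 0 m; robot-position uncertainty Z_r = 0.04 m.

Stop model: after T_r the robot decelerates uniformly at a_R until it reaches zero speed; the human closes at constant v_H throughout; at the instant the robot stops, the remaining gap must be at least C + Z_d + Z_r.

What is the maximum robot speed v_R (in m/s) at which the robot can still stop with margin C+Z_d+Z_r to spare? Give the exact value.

collect terms ⇒ (1/10)·v_R² + (13/50)·v_R + (-14/25) = 0
  disc = (13/50)² − 4·(1/10)·(-14/25) = 729/2500 ; √disc = 27/50
  v_R = (−(13/50) + 27/50) / (2·(1/10)) = 7/5 m/s
check:
T_s = v_R/a_R = (7/5)/5 = 0.2800 s
robot covers v_R·T_r = 1.4000·0.0600 = 0.0840 m before braking
robot covers 1.4000·0.2800 − ½·5.0000·0.2800² = 0.1960 m while stopping
human over T_r+T_s: 1.0000·(0.0600+0.2800) = 0.3400 m
residual clearance needed = 0.1500+0.0000+0.0400 = 0.1900 m
sum ≈ 0.0840+0.1960+0.3400+0.1900 ≈ 0.8100 m = S ✓

v_R_max = 7/5 m/s = 1.4000 m/s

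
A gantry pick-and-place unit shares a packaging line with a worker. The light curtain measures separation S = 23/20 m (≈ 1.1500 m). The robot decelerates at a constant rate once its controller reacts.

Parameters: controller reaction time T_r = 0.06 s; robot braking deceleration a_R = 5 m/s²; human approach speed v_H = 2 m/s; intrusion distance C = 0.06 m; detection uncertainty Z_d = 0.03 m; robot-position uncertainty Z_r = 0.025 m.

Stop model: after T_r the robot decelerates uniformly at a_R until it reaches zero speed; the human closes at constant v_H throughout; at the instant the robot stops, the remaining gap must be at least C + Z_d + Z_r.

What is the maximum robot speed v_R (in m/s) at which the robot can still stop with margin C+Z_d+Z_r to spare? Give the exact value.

v_R_max = 3/2 m/s = 1.5000 m/s

quadratic (1/10)·v² + (23/50)·v + (-183/200) = 0
  disc = (23/50)² − 4·(1/10)·(-183/200) = 361/625 ; √disc = 19/25
  v_R = (−(23/50) + 19/25) / (2·(1/10)) = 3/2 m/s
check:
T_s = v_R/a_R = (3/2)/5 = 0.3000 s
robot covers v_R·T_r = 1.5000·0.0600 = 0.0900 m before braking
robot covers 1.5000·0.3000 − ½·5.0000·0.3000² = 0.2250 m while stopping
human closes 2.0000·0.3600 = 0.7200 m
margins: 0.0600+0.0300+0.0250 = 0.1150 m
sum ≈ 0.0900+0.2250+0.7200+0.1150 ≈ 1.1500 m = S ✓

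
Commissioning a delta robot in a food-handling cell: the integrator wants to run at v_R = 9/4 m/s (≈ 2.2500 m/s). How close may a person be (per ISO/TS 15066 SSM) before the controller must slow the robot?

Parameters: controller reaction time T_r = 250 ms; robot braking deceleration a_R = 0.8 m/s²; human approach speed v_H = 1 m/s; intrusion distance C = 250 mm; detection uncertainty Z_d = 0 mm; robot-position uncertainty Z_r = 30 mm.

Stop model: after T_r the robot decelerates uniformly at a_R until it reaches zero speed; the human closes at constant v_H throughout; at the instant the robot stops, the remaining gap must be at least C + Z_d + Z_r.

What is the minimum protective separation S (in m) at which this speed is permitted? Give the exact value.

stop time T_s = (9/4)/(4/5) = 2.8125 s
robot covers v_R·T_r = 2.2500·0.2500 = 0.5625 m before braking
robot covers 2.2500·2.8125 − ½·0.8000·2.8125² = 3.1641 m while stopping
human closes 1.0000·3.0625 = 3.0625 m
C+Z_d+Z_r = 0.2500+0.0000+0.0300 = 0.2800 m
S_min ≈ 0.5625+3.1641+3.0625+0.2800  ⇒  S_min = 22621/3200 m

S_min = 22621/3200 m = 7.0691 m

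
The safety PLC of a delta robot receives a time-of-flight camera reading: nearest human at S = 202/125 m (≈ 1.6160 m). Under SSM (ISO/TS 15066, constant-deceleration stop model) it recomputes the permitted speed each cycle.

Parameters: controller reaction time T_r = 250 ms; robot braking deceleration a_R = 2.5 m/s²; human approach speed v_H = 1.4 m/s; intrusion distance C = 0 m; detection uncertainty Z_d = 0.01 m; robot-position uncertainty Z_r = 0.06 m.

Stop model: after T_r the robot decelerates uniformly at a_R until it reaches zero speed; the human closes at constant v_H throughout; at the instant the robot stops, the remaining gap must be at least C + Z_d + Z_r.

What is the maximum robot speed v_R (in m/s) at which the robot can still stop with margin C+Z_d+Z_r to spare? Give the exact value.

v_R_max = 23/20 m/s = 1.1500 m/s

collect terms ⇒ (1/5)·v_R² + (81/100)·v_R + (-299/250) = 0
  disc = (81/100)² − 4·(1/5)·(-299/250) = 16129/10000 ; √disc = 127/100
  v_R = (−(81/100) + 127/100) / (2·(1/5)) = 23/20 m/s
check:
stop time T_s = (23/20)/(5/2) = 0.4600 s
reaction-phase robot travel = 1.1500·0.2500 = 0.2875 m
braking distance = 1.1500²/(2·2.5000) = 0.2645 m
human over T_r+T_s: 1.4000·(0.2500+0.4600) = 0.9940 m
margins: 0.0000+0.0100+0.0600 = 0.0700 m
sum ≈ 0.2875+0.2645+0.9940+0.0700 ≈ 1.6160 m = S ✓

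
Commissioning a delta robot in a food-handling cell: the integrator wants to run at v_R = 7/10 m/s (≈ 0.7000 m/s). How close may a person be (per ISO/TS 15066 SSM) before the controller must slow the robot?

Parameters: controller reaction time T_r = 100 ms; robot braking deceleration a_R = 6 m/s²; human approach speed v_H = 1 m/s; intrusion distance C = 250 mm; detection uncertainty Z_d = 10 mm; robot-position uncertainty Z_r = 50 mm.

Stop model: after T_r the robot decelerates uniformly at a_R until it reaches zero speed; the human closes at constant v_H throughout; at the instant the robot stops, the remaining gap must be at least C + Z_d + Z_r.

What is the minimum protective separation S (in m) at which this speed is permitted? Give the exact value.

S_min = 51/80 m = 0.6375 m

braking lasts T_s = (7/10)/6 = 0.1167 s
robot in T_r: 0.7000·0.1000 = 0.0700 m
braking distance = 0.7000²/(2·6.0000) = 0.0408 m
human over T_r+T_s: 1.0000·(0.1000+0.1167) = 0.2167 m
residual clearance needed = 0.2500+0.0100+0.0500 = 0.3100 m
S_min ≈ 0.0700+0.0408+0.2167+0.3100  ⇒  S_min = 51/80 m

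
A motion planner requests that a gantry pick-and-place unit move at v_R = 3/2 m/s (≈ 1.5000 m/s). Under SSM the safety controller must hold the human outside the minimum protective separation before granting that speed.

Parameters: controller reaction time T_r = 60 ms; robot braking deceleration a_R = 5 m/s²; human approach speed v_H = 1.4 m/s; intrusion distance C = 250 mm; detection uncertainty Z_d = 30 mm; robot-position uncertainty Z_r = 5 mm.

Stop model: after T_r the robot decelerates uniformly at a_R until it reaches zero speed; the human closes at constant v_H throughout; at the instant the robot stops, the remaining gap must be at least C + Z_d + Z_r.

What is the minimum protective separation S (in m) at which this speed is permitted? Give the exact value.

stop time T_s = (3/2)/5 = 0.3000 s
robot covers v_R·T_r = 1.5000·0.0600 = 0.0900 m before braking
braking distance = 1.5000²/(2·5.0000) = 0.2250 m
person approaches 1.4000·(0.0600+0.3000) = 0.5040 m
C+Z_d+Z_r = 0.2500+0.0300+0.0050 = 0.2850 m
S_min ≈ 0.0900+0.2250+0.5040+0.2850  ⇒  S_min = 138/125 m

S_min = 138/125 m = 1.1040 m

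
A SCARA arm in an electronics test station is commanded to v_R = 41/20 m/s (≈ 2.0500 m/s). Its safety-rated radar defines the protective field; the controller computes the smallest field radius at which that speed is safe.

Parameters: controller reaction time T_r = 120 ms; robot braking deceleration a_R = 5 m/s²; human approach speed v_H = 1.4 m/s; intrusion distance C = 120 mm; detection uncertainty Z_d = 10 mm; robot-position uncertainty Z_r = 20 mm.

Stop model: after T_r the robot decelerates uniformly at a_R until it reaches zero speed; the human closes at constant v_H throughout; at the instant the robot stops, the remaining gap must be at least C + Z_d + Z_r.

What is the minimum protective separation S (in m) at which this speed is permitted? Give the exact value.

T_s = v_R/a_R = (41/20)/5 = 0.4100 s
robot in T_r: 2.0500·0.1200 = 0.2460 m
braking distance = 2.0500²/(2·5.0000) = 0.4203 m
person approaches 1.4000·(0.1200+0.4100) = 0.7420 m
margins: 0.1200+0.0100+0.0200 = 0.1500 m
S_min ≈ 0.2460+0.4203+0.7420+0.1500  ⇒  S_min = 6233/4000 m

S_min = 6233/4000 m = 1.5582 m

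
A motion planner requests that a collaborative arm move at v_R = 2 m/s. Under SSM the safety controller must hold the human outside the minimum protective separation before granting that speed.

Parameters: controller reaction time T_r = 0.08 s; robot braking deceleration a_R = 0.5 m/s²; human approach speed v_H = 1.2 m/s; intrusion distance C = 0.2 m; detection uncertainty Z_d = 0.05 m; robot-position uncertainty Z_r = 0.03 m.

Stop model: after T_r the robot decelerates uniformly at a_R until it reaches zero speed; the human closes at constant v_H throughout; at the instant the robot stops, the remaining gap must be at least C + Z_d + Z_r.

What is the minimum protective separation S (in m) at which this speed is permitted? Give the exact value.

S_min = 1167/125 m = 9.3360 m

T_s = v_R/a_R = 2/(1/2) = 4.0000 s
reaction-phase robot travel = 2.0000·0.0800 = 0.1600 m
braking distance = 2.0000²/(2·0.5000) = 4.0000 m
human closes 1.2000·4.0800 = 4.8960 m
residual clearance needed = 0.2000+0.0500+0.0300 = 0.2800 m
S_min ≈ 0.1600+4.0000+4.8960+0.2800  ⇒  S_min = 1167/125 m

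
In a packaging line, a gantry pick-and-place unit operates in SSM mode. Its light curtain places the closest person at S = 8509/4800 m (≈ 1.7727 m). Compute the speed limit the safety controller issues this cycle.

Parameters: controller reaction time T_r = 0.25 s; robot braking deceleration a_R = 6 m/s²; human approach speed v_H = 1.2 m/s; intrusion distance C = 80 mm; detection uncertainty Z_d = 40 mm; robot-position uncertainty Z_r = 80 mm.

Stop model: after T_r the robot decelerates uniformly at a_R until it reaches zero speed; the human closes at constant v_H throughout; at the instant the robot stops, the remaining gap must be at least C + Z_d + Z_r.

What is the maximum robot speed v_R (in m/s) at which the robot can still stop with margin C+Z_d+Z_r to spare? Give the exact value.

v_R_max = 41/20 m/s = 2.0500 m/s

collect terms ⇒ (1/12)·v_R² + (9/20)·v_R + (-6109/4800) = 0
  disc = (9/20)² − 4·(1/12)·(-6109/4800) = 361/576 ; √disc = 19/24
  v_R = (−(9/20) + 19/24) / (2·(1/12)) = 41/20 m/s
check:
stop time T_s = (41/20)/6 = 0.3417 s
reaction-phase robot travel = 2.0500·0.2500 = 0.5125 m
robot covers 2.0500·0.3417 − ½·6.0000·0.3417² = 0.3502 m while stopping
human over T_r+T_s: 1.2000·(0.2500+0.3417) = 0.7100 m
C+Z_d+Z_r = 0.0800+0.0400+0.0800 = 0.2000 m
sum ≈ 0.5125+0.3502+0.7100+0.2000 ≈ 1.7727 m = S ✓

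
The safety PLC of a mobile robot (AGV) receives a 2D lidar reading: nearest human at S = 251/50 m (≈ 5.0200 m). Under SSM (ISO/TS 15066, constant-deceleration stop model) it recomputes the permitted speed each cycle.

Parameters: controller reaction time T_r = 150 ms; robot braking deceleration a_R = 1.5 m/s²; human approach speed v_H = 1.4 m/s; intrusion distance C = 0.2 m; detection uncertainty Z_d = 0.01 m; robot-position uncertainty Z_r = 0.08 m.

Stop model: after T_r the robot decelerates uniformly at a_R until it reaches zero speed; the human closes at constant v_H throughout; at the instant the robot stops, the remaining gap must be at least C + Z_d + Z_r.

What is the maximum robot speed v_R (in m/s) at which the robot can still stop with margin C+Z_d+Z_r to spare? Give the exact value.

at the boundary: (1/3)·v² + (13/12)·v + (-113/25) = 0
  disc = (13/12)² − 4·(1/3)·(-113/25) = 25921/3600 ; √disc = 161/60
  v_R = (−(13/12) + 161/60) / (2·(1/3)) = 12/5 m/s
check:
stop time T_s = (12/5)/(3/2) = 1.6000 s
robot covers v_R·T_r = 2.4000·0.1500 = 0.3600 m before braking
robot covers 2.4000·1.6000 − ½·1.5000·1.6000² = 1.9200 m while stopping
human closes 1.4000·1.7500 = 2.4500 m
C+Z_d+Z_r = 0.2000+0.0100+0.0800 = 0.2900 m
sum ≈ 0.3600+1.9200+2.4500+0.2900 ≈ 5.0200 m = S ✓

v_R_max = 12/5 m/s = 2.4000 m/s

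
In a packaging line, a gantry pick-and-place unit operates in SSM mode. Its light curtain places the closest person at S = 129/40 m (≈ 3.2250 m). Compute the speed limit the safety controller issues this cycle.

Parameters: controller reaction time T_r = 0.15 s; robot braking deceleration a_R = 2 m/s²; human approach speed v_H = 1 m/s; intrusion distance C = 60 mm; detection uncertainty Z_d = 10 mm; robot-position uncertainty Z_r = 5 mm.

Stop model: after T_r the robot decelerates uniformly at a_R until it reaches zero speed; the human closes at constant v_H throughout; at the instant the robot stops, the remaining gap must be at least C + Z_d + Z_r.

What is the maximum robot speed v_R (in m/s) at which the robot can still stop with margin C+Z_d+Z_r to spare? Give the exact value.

v_R_max = 12/5 m/s = 2.4000 m/s

at the boundary: (1/4)·v² + (13/20)·v + (-3) = 0
  disc = (13/20)² − 4·(1/4)·(-3) = 1369/400 ; √disc = 37/20
  v_R = (−(13/20) + 37/20) / (2·(1/4)) = 12/5 m/s
check:
stop time T_s = (12/5)/2 = 1.2000 s
robot covers v_R·T_r = 2.4000·0.1500 = 0.3600 m before braking
braking distance = 2.4000²/(2·2.0000) = 1.4400 m
human over T_r+T_s: 1.0000·(0.1500+1.2000) = 1.3500 m
margins: 0.0600+0.0100+0.0050 = 0.0750 m
sum ≈ 0.3600+1.4400+1.3500+0.0750 ≈ 3.2250 m = S ✓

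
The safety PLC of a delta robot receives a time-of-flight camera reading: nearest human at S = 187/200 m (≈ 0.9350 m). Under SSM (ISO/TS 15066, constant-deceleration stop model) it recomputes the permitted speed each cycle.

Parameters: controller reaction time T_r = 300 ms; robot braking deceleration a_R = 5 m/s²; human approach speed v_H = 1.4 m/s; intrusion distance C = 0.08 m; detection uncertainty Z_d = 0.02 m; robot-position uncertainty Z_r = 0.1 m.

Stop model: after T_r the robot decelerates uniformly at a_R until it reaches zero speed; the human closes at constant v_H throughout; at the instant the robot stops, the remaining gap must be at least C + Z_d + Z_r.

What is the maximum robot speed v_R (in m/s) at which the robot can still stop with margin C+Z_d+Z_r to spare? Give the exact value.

v_R_max = 1/2 m/s = 0.5000 m/s

collect terms ⇒ (1/10)·v_R² + (29/50)·v_R + (-63/200) = 0
  disc = (29/50)² − 4·(1/10)·(-63/200) = 289/625 ; √disc = 17/25
  v_R = (−(29/50) + 17/25) / (2·(1/10)) = 1/2 m/s
check:
braking lasts T_s = (1/2)/5 = 0.1000 s
reaction-phase robot travel = 0.5000·0.3000 = 0.1500 m
robot covers 0.5000·0.1000 − ½·5.0000·0.1000² = 0.0250 m while stopping
human closes 1.4000·0.4000 = 0.5600 m
margins: 0.0800+0.0200+0.1000 = 0.2000 m
sum ≈ 0.1500+0.0250+0.5600+0.2000 ≈ 0.9350 m = S ✓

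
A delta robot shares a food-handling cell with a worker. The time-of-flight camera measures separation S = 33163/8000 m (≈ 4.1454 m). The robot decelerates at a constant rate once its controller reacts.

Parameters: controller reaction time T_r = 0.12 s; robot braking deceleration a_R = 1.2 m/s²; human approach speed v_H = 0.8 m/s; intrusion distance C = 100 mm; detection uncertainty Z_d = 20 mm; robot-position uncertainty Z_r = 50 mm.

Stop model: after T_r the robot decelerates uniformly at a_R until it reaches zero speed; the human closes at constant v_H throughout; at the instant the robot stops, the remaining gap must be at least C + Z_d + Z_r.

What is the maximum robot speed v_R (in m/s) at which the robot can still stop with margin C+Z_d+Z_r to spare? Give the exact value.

at the boundary: (5/12)·v² + (59/75)·v + (-6207/1600) = 0
  disc = (59/75)² − 4·(5/12)·(-6207/1600) = 2550409/360000 ; √disc = 1597/600
  v_R = (−(59/75) + 1597/600) / (2·(5/12)) = 9/4 m/s
check:
T_s = v_R/a_R = (9/4)/(6/5) = 1.8750 s
robot in T_r: 2.2500·0.1200 = 0.2700 m
braking distance = 2.2500²/(2·1.2000) = 2.1094 m
human over T_r+T_s: 0.8000·(0.1200+1.8750) = 1.5960 m
C+Z_d+Z_r = 0.1000+0.0200+0.0500 = 0.1700 m
sum ≈ 0.2700+2.1094+1.5960+0.1700 ≈ 4.1454 m = S ✓

v_R_max = 9/4 m/s = 2.2500 m/s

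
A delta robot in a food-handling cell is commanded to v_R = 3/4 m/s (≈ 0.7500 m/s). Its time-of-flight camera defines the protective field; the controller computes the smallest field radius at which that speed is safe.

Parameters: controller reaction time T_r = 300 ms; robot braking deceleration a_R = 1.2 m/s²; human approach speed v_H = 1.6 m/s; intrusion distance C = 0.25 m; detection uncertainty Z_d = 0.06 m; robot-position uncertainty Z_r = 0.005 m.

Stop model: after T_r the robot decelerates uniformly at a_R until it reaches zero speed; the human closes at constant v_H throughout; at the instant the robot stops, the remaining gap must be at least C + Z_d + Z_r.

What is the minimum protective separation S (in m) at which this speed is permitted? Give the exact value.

stop time T_s = (3/4)/(6/5) = 0.6250 s
robot covers v_R·T_r = 0.7500·0.3000 = 0.2250 m before braking
robot covers 0.7500·0.6250 − ½·1.2000·0.6250² = 0.2344 m while stopping
person approaches 1.6000·(0.3000+0.6250) = 1.4800 m
residual clearance needed = 0.2500+0.0600+0.0050 = 0.3150 m
S_min ≈ 0.2250+0.2344+1.4800+0.3150  ⇒  S_min = 3607/1600 m

S_min = 3607/1600 m = 2.2544 m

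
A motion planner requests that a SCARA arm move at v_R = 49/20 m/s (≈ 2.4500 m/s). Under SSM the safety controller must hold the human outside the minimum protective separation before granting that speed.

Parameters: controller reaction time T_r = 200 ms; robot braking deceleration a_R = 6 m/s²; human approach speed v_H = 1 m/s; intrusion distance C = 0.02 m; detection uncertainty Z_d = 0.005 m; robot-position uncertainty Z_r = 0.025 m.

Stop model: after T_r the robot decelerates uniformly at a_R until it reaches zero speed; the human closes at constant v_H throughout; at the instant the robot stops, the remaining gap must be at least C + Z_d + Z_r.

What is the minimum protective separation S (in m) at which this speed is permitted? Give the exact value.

S_min = 7913/4800 m = 1.6485 m

braking lasts T_s = (49/20)/6 = 0.4083 s
reaction-phase robot travel = 2.4500·0.2000 = 0.4900 m
robot under decel: 2.4500²/(2·6.0000) = 0.5002 m
human closes 1.0000·0.6083 = 0.6083 m
residual clearance needed = 0.0200+0.0050+0.0250 = 0.0500 m
S_min ≈ 0.4900+0.5002+0.6083+0.0500  ⇒  S_min = 7913/4800 m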